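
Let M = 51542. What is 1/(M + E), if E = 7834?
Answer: 1/59376 ≈ 1.6842e-5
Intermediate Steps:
1/(M + E) = 1/(51542 + 7834) = 1/59376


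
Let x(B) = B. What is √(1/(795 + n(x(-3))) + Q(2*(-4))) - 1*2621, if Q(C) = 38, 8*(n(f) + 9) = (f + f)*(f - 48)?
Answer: -2621 + √413081130/3297 ≈ -2614.8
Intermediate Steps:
n(f) = -9 + f*(-48 + f)/4 (n(f) = -9 + ((f + f)*(f - 48))/8 = -9 + ((2*f)*(-48 + f))/8 = -9 + (2*f*(-48 + f))/8 = -9 + f*(-48 + f)/4)
√(1/(795 + n(x(-3))) + Q(2*(-4))) - 1*2621 = √(1/(795 + (-9 - 12*(-3) + (¼)*(-3)²)) + 38) - 1*2621 = √(1/(795 + (-9 + 36 + (¼)*9)) + 38) - 2621 = √(1/(795 + (-9 + 36 + 9/4)) + 38) - 2621 = √(1/(795 + 117/4) + 38) - 2621 = √(1/(3297/4) + 38) - 2621 = √(4/3297 + 38) - 2621 = √(125290/3297) - 2621 = √413081130/3297 - 2621 = -2621 + √413081130/3297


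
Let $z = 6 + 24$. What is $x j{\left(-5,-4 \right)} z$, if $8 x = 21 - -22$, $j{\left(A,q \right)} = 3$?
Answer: $\frac{1935}{4} \approx 483.75$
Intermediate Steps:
$x = \frac{43}{8}$ ($x = \frac{21 - -22}{8} = \frac{21 + 22}{8} = \frac{1}{8} \cdot 43 = \frac{43}{8} \approx 5.375$)
$z = 30$
$x j{\left(-5,-4 \right)} z = \frac{43}{8} \cdot 3 \cdot 30 = \frac{129}{8} \cdot 30 = \frac{1935}{4}$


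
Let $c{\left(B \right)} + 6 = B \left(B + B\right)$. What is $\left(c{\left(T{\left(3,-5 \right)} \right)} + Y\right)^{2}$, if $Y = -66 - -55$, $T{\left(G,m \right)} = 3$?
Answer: $1$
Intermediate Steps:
$c{\left(B \right)} = -6 + 2 B^{2}$ ($c{\left(B \right)} = -6 + B \left(B + B\right) = -6 + B 2 B = -6 + 2 B^{2}$)
$Y = -11$ ($Y = -66 + 55 = -11$)
$\left(c{\left(T{\left(3,-5 \right)} \right)} + Y\right)^{2} = \left(\left(-6 + 2 \cdot 3^{2}\right) - 11\right)^{2} = \left(\left(-6 + 2 \cdot 9\right) - 11\right)^{2} = \left(\left(-6 + 18\right) - 11\right)^{2} = \left(12 - 11\right)^{2} = 1^{2} = 1$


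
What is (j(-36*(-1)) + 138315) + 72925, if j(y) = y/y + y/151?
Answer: 31897427/151 ≈ 2.1124e+5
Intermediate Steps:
j(y) = 1 + y/151 (j(y) = 1 + y*(1/151) = 1 + y/151)
(j(-36*(-1)) + 138315) + 72925 = ((1 + (-36*(-1))/151) + 138315) + 72925 = ((1 + (1/151)*36) + 138315) + 72925 = ((1 + 36/151) + 138315) + 72925 = (187/151 + 138315) + 72925 = 20885752/151 + 72925 = 31897427/151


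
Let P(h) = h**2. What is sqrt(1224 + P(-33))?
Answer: 3*sqrt(257) ≈ 48.094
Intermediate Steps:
sqrt(1224 + P(-33)) = sqrt(1224 + (-33)**2) = sqrt(1224 + 1089) = sqrt(2313) = 3*sqrt(257)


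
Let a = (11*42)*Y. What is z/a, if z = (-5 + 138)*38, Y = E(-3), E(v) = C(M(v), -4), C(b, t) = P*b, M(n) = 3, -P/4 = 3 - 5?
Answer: 361/792 ≈ 0.45581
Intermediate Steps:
P = 8 (P = -4*(3 - 5) = -4*(-2) = 8)
C(b, t) = 8*b
E(v) = 24 (E(v) = 8*3 = 24)
Y = 24
z = 5054 (z = 133*38 = 5054)
a = 11088 (a = (11*42)*24 = 462*24 = 11088)
z/a = 5054/11088 = 5054*(1/11088) = 361/792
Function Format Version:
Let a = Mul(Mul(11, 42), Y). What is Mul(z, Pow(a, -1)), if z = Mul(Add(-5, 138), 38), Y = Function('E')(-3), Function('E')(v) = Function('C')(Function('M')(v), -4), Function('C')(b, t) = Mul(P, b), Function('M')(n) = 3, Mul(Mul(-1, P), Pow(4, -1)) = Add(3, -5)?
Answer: Rational(361, 792) ≈ 0.45581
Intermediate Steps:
P = 8 (P = Mul(-4, Add(3, -5)) = Mul(-4, -2) = 8)
Function('C')(b, t) = Mul(8, b)
Function('E')(v) = 24 (Function('E')(v) = Mul(8, 3) = 24)
Y = 24
z = 5054 (z = Mul(133, 38) = 5054)
a = 11088 (a = Mul(Mul(11, 42), 24) = Mul(462, 24) = 11088)
Mul(z, Pow(a, -1)) = Mul(5054, Pow(11088, -1)) = Mul(5054, Rational(1, 11088)) = Rational(361, 792)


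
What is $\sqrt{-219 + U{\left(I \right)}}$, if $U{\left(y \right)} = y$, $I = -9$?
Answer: $2 i \sqrt{57} \approx 15.1 i$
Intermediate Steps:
$\sqrt{-219 + U{\left(I \right)}} = \sqrt{-219 - 9} = \sqrt{-228} = 2 i \sqrt{57}$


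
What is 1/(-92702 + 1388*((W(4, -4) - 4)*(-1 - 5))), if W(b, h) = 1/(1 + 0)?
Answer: -1/67718 ≈ -1.4767e-5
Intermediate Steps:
W(b, h) = 1 (W(b, h) = 1/1 = 1)
1/(-92702 + 1388*((W(4, -4) - 4)*(-1 - 5))) = 1/(-92702 + 1388*((1 - 4)*(-1 - 5))) = 1/(-92702 + 1388*(-3*(-6))) = 1/(-92702 + 1388*18) = 1/(-92702 + 24984) = 1/(-67718) = -1/67718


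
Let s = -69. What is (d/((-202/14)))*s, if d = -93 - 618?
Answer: -343413/101 ≈ -3400.1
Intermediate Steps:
d = -711
(d/((-202/14)))*s = -711/((-202/14))*(-69) = -711/((-202*1/14))*(-69) = -711/(-101/7)*(-69) = -711*(-7/101)*(-69) = (4977/101)*(-69) = -343413/101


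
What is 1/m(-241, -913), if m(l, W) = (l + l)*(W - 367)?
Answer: 1/616960 ≈ 1.6209e-6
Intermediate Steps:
m(l, W) = 2*l*(-367 + W) (m(l, W) = (2*l)*(-367 + W) = 2*l*(-367 + W))
1/m(-241, -913) = 1/(2*(-241)*(-367 - 913)) = 1/(2*(-241)*(-1280)) = 1/616960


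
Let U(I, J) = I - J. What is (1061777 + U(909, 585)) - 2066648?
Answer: -1004547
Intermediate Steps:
(1061777 + U(909, 585)) - 2066648 = (1061777 + (909 - 1*585)) - 2066648 = (1061777 + (909 - 585)) - 2066648 = (1061777 + 324) - 2066648 = 1062101 - 2066648 = -1004547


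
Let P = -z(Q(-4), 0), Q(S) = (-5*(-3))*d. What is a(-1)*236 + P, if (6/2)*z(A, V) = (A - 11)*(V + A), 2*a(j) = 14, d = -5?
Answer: -498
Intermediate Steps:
Q(S) = -75 (Q(S) = -5*(-3)*(-5) = 15*(-5) = -75)
a(j) = 7 (a(j) = (½)*14 = 7)
z(A, V) = (-11 + A)*(A + V)/3 (z(A, V) = ((A - 11)*(V + A))/3 = ((-11 + A)*(A + V))/3 = (-11 + A)*(A + V)/3)
P = -2150 (P = -(-11/3*(-75) - 11/3*0 + (⅓)*(-75)² + (⅓)*(-75)*0) = -(275 + 0 + (⅓)*5625 + 0) = -(275 + 0 + 1875 + 0) = -1*2150 = -2150)
a(-1)*236 + P = 7*236 - 2150 = 1652 - 2150 = -498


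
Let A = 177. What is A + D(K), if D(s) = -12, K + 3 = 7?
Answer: 165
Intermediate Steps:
K = 4 (K = -3 + 7 = 4)
A + D(K) = 177 - 12 = 165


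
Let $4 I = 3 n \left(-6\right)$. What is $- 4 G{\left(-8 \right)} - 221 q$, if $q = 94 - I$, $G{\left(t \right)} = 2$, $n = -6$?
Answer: $-14815$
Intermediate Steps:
$I = 27$ ($I = \frac{3 \left(-6\right) \left(-6\right)}{4} = \frac{\left(-18\right) \left(-6\right)}{4} = \frac{1}{4} \cdot 108 = 27$)
$q = 67$ ($q = 94 - 27 = 67$)
$- 4 G{\left(-8 \right)} - 221 q = \left(-4\right) 2 - 14807 = -8 - 14807 = -14815$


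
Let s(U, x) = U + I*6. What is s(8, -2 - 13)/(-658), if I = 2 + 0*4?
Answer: -10/329 ≈ -0.030395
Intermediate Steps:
I = 2 (I = 2 + 0 = 2)
s(U, x) = 12 + U (s(U, x) = U + 2*6 = U + 12 = 12 + U)
s(8, -2 - 13)/(-658) = (12 + 8)/(-658) = 20*(-1/658) = -10/329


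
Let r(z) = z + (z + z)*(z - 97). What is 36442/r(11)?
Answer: -1918/99 ≈ -19.374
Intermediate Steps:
r(z) = z + 2*z*(-97 + z) (r(z) = z + (2*z)*(-97 + z) = z + 2*z*(-97 + z))
36442/r(11) = 36442/((11*(-193 + 2*11))) = 36442/((11*(-193 + 22))) = 36442/((11*(-171))) = 36442/(-1881) = 36442*(-1/1881) = -1918/99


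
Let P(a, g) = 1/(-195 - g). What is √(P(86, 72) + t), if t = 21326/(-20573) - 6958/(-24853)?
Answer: I*√14171191877822275940091/136517305323 ≈ 0.872*I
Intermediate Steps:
t = -386868144/511300769 (t = 21326*(-1/20573) - 6958*(-1/24853) = -21326/20573 + 6958/24853 = -386868144/511300769 ≈ -0.75663)
√(P(86, 72) + t) = √(-1/(195 + 72) - 386868144/511300769) = √(-1/267 - 386868144/511300769) = √(-103805095217/136517305323) = I*√14171191877822275940091/136517305323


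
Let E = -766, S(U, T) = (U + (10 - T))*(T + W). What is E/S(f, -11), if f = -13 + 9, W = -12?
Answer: 766/391 ≈ 1.9591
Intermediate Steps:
f = -4
S(U, T) = (-12 + T)*(10 + U - T) (S(U, T) = (U + (10 - T))*(T - 12) = (10 + U - T)*(-12 + T) = (-12 + T)*(10 + U - T))
E/S(f, -11) = -766/(-120 - 1*(-11)² - 12*(-4) + 22*(-11) - 11*(-4)) = -766/(-120 - 1*121 + 48 - 242 + 44) = -766/(-120 - 121 + 48 - 242 + 44) = -766/(-391) = -766*(-1/391) = 766/391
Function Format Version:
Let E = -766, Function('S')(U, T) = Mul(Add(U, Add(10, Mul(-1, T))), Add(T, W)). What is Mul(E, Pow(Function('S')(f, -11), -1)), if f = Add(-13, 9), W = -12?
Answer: Rational(766, 391) ≈ 1.9591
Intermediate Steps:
f = -4
Function('S')(U, T) = Mul(Add(-12, T), Add(10, U, Mul(-1, T))) (Function('S')(U, T) = Mul(Add(U, Add(10, Mul(-1, T))), Add(T, -12)) = Mul(Add(10, U, Mul(-1, T)), Add(-12, T)) = Mul(Add(-12, T), Add(10, U, Mul(-1, T))))
Mul(E, Pow(Function('S')(f, -11), -1)) = Mul(-766, Pow(Add(-120, Mul(-1, Pow(-11, 2)), Mul(-12, -4), Mul(22, -11), Mul(-11, -4)), -1)) = Mul(-766, Pow(Add(-120, Mul(-1, 121), 48, -242, 44), -1)) = Mul(-766, Pow(Add(-120, -121, 48, -242, 44), -1)) = Mul(-766, Pow(-391, -1)) = Mul(-766, Rational(-1, 391)) = Rational(766, 391)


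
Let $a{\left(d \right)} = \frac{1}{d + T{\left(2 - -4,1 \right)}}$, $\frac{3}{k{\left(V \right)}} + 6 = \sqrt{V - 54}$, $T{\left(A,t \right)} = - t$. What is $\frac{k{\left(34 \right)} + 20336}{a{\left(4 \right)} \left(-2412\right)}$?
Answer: $- \frac{569399}{22512} + \frac{i \sqrt{5}}{7504} \approx -25.293 + 0.00029798 i$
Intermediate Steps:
$k{\left(V \right)} = \frac{3}{-6 + \sqrt{-54 + V}}$ ($k{\left(V \right)} = \frac{3}{-6 + \sqrt{V - 54}} = \frac{3}{-6 + \sqrt{-54 + V}}$)
$a{\left(d \right)} = \frac{1}{-1 + d}$ ($a{\left(d \right)} = \frac{1}{d - 1} = \frac{1}{-1 + d}$)
$\frac{k{\left(34 \right)} + 20336}{a{\left(4 \right)} \left(-2412\right)} = \frac{\frac{3}{-6 + \sqrt{-54 + 34}} + 20336}{\frac{1}{-1 + 4} \left(-2412\right)} = \frac{\frac{3}{-6 + \sqrt{-20}} + 20336}{\frac{1}{3} \left(-2412\right)} = \frac{\frac{3}{-6 + 2 i \sqrt{5}} + 20336}{\frac{1}{3} \left(-2412\right)} = \frac{20336 + \frac{3}{-6 + 2 i \sqrt{5}}}{-804} = \left(20336 + \frac{3}{-6 + 2 i \sqrt{5}}\right) \left(- \frac{1}{804}\right) = - \frac{5084}{201} - \frac{1}{268 \left(-6 + 2 i \sqrt{5}\right)}$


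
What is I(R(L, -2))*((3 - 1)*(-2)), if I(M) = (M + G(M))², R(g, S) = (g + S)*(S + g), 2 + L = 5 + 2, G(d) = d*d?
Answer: -32400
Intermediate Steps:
G(d) = d²
L = 5 (L = -2 + (5 + 2) = -2 + 7 = 5)
R(g, S) = (S + g)² (R(g, S) = (S + g)*(S + g) = (S + g)²)
I(M) = (M + M²)²
I(R(L, -2))*((3 - 1)*(-2)) = (((-2 + 5)²)²*(1 + (-2 + 5)²)²)*((3 - 1)*(-2)) = ((3²)²*(1 + 3²)²)*(2*(-2)) = (9²*(1 + 9)²)*(-4) = (81*10²)*(-4) = (81*100)*(-4) = 8100*(-4) = -32400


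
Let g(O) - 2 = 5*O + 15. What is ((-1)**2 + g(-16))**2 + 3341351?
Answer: 3345195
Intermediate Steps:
g(O) = 17 + 5*O (g(O) = 2 + (5*O + 15) = 2 + (15 + 5*O) = 17 + 5*O)
((-1)**2 + g(-16))**2 + 3341351 = ((-1)**2 + (17 + 5*(-16)))**2 + 3341351 = (1 + (17 - 80))**2 + 3341351 = (1 - 63)**2 + 3341351 = (-62)**2 + 3341351 = 3844 + 3341351 = 3345195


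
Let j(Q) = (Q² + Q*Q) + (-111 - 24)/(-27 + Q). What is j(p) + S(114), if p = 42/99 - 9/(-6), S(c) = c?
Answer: 91404547/720918 ≈ 126.79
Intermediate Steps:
p = 127/66 (p = 42*(1/99) - 9*(-⅙) = 14/33 + 3/2 = 127/66 ≈ 1.9242)
j(Q) = -135/(-27 + Q) + 2*Q² (j(Q) = (Q² + Q²) - 135/(-27 + Q) = 2*Q² - 135/(-27 + Q) = -135/(-27 + Q) + 2*Q²)
j(p) + S(114) = (-135 - 54*(127/66)² + 2*(127/66)³)/(-27 + 127/66) + 114 = (-135 - 54*16129/4356 + 2*(2048383/287496))/(-1655/66) + 114 = -66*(-135 - 48387/242 + 2048383/143748)/1655 + 114 = -66/1655*(-46099475/143748) + 114 = 9219895/720918 + 114 = 91404547/720918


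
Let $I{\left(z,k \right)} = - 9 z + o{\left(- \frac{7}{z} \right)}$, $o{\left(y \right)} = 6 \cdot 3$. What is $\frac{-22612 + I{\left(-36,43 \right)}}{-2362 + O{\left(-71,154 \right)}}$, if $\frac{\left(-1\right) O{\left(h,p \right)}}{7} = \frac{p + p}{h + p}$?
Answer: $\frac{924205}{99101} \approx 9.3259$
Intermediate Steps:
$O{\left(h,p \right)} = - \frac{14 p}{h + p}$ ($O{\left(h,p \right)} = - 7 \frac{p + p}{h + p} = - 7 \frac{2 p}{h + p} = - \frac{14 p}{h + p}$)
$o{\left(y \right)} = 18$
$I{\left(z,k \right)} = 18 - 9 z$ ($I{\left(z,k \right)} = - 9 z + 18 = 18 - 9 z$)
$\frac{-22612 + I{\left(-36,43 \right)}}{-2362 + O{\left(-71,154 \right)}} = \frac{-22612 + \left(18 - -324\right)}{-2362 - \frac{2156}{-71 + 154}} = \frac{-22612 + \left(18 + 324\right)}{-2362 - \frac{2156}{83}} = \frac{-22612 + 342}{-2362 - 2156 \cdot \frac{1}{83}} = - \frac{22270}{-2362 - \frac{2156}{83}} = - \frac{22270}{- \frac{198202}{83}} = \left(-22270\right) \left(- \frac{83}{198202}\right) = \frac{924205}{99101}$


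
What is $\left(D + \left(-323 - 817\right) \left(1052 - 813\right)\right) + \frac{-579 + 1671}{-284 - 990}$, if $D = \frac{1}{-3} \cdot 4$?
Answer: $- \frac{5721706}{21} \approx -2.7246 \cdot 10^{5}$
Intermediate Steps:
$D = - \frac{4}{3}$ ($D = \left(- \frac{1}{3}\right) 4 = - \frac{4}{3} \approx -1.3333$)
$\left(D + \left(-323 - 817\right) \left(1052 - 813\right)\right) + \frac{-579 + 1671}{-284 - 990} = \left(- \frac{4}{3} + \left(-323 - 817\right) \left(1052 - 813\right)\right) + \frac{-579 + 1671}{-284 - 990} = \left(- \frac{4}{3} - 272460\right) + \frac{1092}{-1274} = \left(- \frac{4}{3} - 272460\right) + 1092 \left(- \frac{1}{1274}\right) = - \frac{817384}{3} - \frac{6}{7} = - \frac{5721706}{21}$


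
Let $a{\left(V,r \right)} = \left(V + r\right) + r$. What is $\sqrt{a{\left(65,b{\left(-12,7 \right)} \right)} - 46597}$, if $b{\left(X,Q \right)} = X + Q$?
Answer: $i \sqrt{46542} \approx 215.74 i$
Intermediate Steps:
$b{\left(X,Q \right)} = Q + X$
$a{\left(V,r \right)} = V + 2 r$
$\sqrt{a{\left(65,b{\left(-12,7 \right)} \right)} - 46597} = \sqrt{\left(65 + 2 \left(7 - 12\right)\right) - 46597} = \sqrt{\left(65 + 2 \left(-5\right)\right) - 46597} = \sqrt{\left(65 - 10\right) - 46597} = \sqrt{55 - 46597} = \sqrt{-46542} = i \sqrt{46542}$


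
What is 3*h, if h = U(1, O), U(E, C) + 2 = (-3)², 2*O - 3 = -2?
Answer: 21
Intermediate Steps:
O = ½ (O = 3/2 + (½)*(-2) = 3/2 - 1 = ½ ≈ 0.50000)
U(E, C) = 7 (U(E, C) = -2 + (-3)² = -2 + 9 = 7)
h = 7
3*h = 3*7 = 21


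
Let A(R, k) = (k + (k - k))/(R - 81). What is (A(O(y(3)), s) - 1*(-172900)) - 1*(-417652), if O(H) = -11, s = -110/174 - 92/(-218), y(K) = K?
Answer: 515218826665/872436 ≈ 5.9055e+5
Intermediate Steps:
s = -1993/9483 (s = -110*1/174 - 92*(-1/218) = -55/87 + 46/109 = -1993/9483 ≈ -0.21017)
A(R, k) = k/(-81 + R) (A(R, k) = (k + 0)/(-81 + R) = k/(-81 + R))
(A(O(y(3)), s) - 1*(-172900)) - 1*(-417652) = (-1993/(9483*(-81 - 11)) - 1*(-172900)) - 1*(-417652) = (-1993/9483/(-92) + 172900) + 417652 = (-1993/9483*(-1/92) + 172900) + 417652 = (1993/872436 + 172900) + 417652 = 150844186393/872436 + 417652 = 515218826665/872436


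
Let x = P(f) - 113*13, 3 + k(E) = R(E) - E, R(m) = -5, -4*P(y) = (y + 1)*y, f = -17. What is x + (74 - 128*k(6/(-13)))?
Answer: -6475/13 ≈ -498.08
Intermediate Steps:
P(y) = -y*(1 + y)/4 (P(y) = -(y + 1)*y/4 = -(1 + y)*y/4 = -y*(1 + y)/4)
k(E) = -8 - E (k(E) = -3 + (-5 - E) = -8 - E)
x = -1537 (x = -1/4*(-17)*(1 - 17) - 113*13 = -1/4*(-17)*(-16) - 1469 = -68 - 1469 = -1537)
x + (74 - 128*k(6/(-13))) = -1537 + (74 - 128*(-8 - 6/(-13))) = -1537 + (74 - 128*(-8 - 6*(-1)/13)) = -1537 + (74 - 128*(-8 - 1*(-6/13))) = -1537 + (74 - 128*(-8 + 6/13)) = -1537 + (74 - 128*(-98/13)) = -1537 + (74 + 12544/13) = -1537 + 13506/13 = -6475/13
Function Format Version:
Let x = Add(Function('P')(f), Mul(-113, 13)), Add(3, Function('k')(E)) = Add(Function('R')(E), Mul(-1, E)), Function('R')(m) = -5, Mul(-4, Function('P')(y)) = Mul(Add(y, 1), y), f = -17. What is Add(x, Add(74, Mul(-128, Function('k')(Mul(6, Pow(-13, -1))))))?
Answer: Rational(-6475, 13) ≈ -498.08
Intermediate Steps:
Function('P')(y) = Mul(Rational(-1, 4), y, Add(1, y)) (Function('P')(y) = Mul(Rational(-1, 4), Mul(Add(y, 1), y)) = Mul(Rational(-1, 4), Mul(Add(1, y), y)) = Mul(Rational(-1, 4), Mul(y, Add(1, y))) = Mul(Rational(-1, 4), y, Add(1, y)))
Function('k')(E) = Add(-8, Mul(-1, E)) (Function('k')(E) = Add(-3, Add(-5, Mul(-1, E))) = Add(-8, Mul(-1, E)))
x = -1537 (x = Add(Mul(Rational(-1, 4), -17, Add(1, -17)), Mul(-113, 13)) = Add(Mul(Rational(-1, 4), -17, -16), -1469) = Add(-68, -1469) = -1537)
Add(x, Add(74, Mul(-128, Function('k')(Mul(6, Pow(-13, -1)))))) = Add(-1537, Add(74, Mul(-128, Add(-8, Mul(-1, Mul(6, Pow(-13, -1))))))) = Add(-1537, Add(74, Mul(-128, Add(-8, Mul(-1, Mul(6, Rational(-1, 13))))))) = Add(-1537, Add(74, Mul(-128, Add(-8, Mul(-1, Rational(-6, 13)))))) = Add(-1537, Add(74, Mul(-128, Add(-8, Rational(6, 13))))) = Add(-1537, Add(74, Mul(-128, Rational(-98, 13)))) = Add(-1537, Add(74, Rational(12544, 13))) = Add(-1537, Rational(13506, 13)) = Rational(-6475, 13)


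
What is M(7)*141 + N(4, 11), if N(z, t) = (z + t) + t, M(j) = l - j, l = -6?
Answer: -1807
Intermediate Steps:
M(j) = -6 - j
N(z, t) = z + 2*t (N(z, t) = (t + z) + t = z + 2*t)
M(7)*141 + N(4, 11) = (-6 - 1*7)*141 + (4 + 2*11) = (-6 - 7)*141 + (4 + 22) = -13*141 + 26 = -1833 + 26 = -1807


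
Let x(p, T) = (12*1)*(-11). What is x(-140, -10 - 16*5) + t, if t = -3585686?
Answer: -3585818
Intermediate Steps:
x(p, T) = -132 (x(p, T) = 12*(-11) = -132)
x(-140, -10 - 16*5) + t = -132 - 3585686 = -3585818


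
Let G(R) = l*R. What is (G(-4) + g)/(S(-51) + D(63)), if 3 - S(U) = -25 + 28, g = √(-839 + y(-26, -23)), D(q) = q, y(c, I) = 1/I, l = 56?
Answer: -32/9 + I*√443854/1449 ≈ -3.5556 + 0.45978*I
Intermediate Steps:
g = I*√443854/23 (g = √(-839 + 1/(-23)) = √(-839 - 1/23) = √(-19298/23) = I*√443854/23 ≈ 28.966*I)
G(R) = 56*R
S(U) = 0 (S(U) = 3 - (-25 + 28) = 3 - 1*3 = 3 - 3 = 0)
(G(-4) + g)/(S(-51) + D(63)) = (56*(-4) + I*√443854/23)/(0 + 63) = (-224 + I*√443854/23)/63 = (-224 + I*√443854/23)*(1/63) = -32/9 + I*√443854/1449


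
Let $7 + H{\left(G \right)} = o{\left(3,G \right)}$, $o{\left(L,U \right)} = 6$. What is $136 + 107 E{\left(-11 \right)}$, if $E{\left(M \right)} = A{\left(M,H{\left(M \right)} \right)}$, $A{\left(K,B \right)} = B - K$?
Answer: $1206$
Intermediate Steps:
$H{\left(G \right)} = -1$ ($H{\left(G \right)} = -7 + 6 = -1$)
$E{\left(M \right)} = -1 - M$
$136 + 107 E{\left(-11 \right)} = 136 + 107 \left(-1 - -11\right) = 136 + 107 \left(-1 + 11\right) = 136 + 107 \cdot 10 = 136 + 1070 = 1206$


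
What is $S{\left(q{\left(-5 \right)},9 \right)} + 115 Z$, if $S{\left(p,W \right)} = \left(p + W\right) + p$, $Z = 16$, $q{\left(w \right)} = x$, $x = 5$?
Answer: $1859$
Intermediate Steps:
$q{\left(w \right)} = 5$
$S{\left(p,W \right)} = W + 2 p$ ($S{\left(p,W \right)} = \left(W + p\right) + p = W + 2 p$)
$S{\left(q{\left(-5 \right)},9 \right)} + 115 Z = \left(9 + 2 \cdot 5\right) + 115 \cdot 16 = \left(9 + 10\right) + 1840 = 19 + 1840 = 1859$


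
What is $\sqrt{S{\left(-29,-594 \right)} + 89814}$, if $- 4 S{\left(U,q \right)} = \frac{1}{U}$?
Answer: $\frac{5 \sqrt{12085373}}{58} \approx 299.69$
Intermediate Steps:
$S{\left(U,q \right)} = - \frac{1}{4 U}$
$\sqrt{S{\left(-29,-594 \right)} + 89814} = \sqrt{- \frac{1}{4 \left(-29\right)} + 89814} = \sqrt{\left(- \frac{1}{4}\right) \left(- \frac{1}{29}\right) + 89814} = \sqrt{\frac{1}{116} + 89814} = \sqrt{\frac{10418425}{116}} = \frac{5 \sqrt{12085373}}{58}$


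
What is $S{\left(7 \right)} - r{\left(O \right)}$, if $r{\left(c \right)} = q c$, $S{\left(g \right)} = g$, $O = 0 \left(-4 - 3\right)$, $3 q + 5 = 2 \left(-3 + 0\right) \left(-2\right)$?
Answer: $7$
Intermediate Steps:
$q = \frac{7}{3}$ ($q = - \frac{5}{3} + \frac{2 \left(-3 + 0\right) \left(-2\right)}{3} = - \frac{5}{3} + \frac{2 \left(-3\right) \left(-2\right)}{3} = - \frac{5}{3} + \frac{\left(-6\right) \left(-2\right)}{3} = - \frac{5}{3} + \frac{1}{3} \cdot 12 = - \frac{5}{3} + 4 = \frac{7}{3} \approx 2.3333$)
$O = 0$ ($O = 0 \left(-7\right) = 0$)
$r{\left(c \right)} = \frac{7 c}{3}$
$S{\left(7 \right)} - r{\left(O \right)} = 7 - \frac{7}{3} \cdot 0 = 7 - 0 = 7 + 0 = 7$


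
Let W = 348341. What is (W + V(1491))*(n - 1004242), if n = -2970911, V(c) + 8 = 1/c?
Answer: -98312065055672/71 ≈ -1.3847e+12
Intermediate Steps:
V(c) = -8 + 1/c
(W + V(1491))*(n - 1004242) = (348341 + (-8 + 1/1491))*(-2970911 - 1004242) = (348341 + (-8 + 1/1491))*(-3975153) = (348341 - 11927/1491)*(-3975153) = (519364504/1491)*(-3975153) = -98312065055672/71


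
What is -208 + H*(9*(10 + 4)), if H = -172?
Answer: -21880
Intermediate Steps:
-208 + H*(9*(10 + 4)) = -208 - 1548*(10 + 4) = -208 - 1548*14 = -208 - 172*126 = -208 - 21672 = -21880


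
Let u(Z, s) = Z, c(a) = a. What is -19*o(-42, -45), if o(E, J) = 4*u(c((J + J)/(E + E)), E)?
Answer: -570/7 ≈ -81.429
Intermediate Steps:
o(E, J) = 4*J/E (o(E, J) = 4*((J + J)/(E + E)) = 4*((2*J)/((2*E))) = 4*((2*J)*(1/(2*E))) = 4*(J/E) = 4*J/E)
-19*o(-42, -45) = -76*(-45)/(-42) = -76*(-45)*(-1)/42 = -19*30/7 = -570/7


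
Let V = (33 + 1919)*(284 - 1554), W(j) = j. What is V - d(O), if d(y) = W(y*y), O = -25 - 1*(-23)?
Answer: -2479044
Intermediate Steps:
O = -2 (O = -25 + 23 = -2)
d(y) = y² (d(y) = y*y = y²)
V = -2479040 (V = 1952*(-1270) = -2479040)
V - d(O) = -2479040 - 1*(-2)² = -2479040 - 1*4 = -2479040 - 4 = -2479044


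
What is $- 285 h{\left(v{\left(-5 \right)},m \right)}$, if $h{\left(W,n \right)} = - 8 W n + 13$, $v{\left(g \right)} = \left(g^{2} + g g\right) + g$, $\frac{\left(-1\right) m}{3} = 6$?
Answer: $-1850505$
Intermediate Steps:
$m = -18$ ($m = \left(-3\right) 6 = -18$)
$v{\left(g \right)} = g + 2 g^{2}$ ($v{\left(g \right)} = \left(g^{2} + g^{2}\right) + g = 2 g^{2} + g = g + 2 g^{2}$)
$h{\left(W,n \right)} = 13 - 8 W n$ ($h{\left(W,n \right)} = - 8 W n + 13 = 13 - 8 W n$)
$- 285 h{\left(v{\left(-5 \right)},m \right)} = - 285 \left(13 - 8 \left(- 5 \left(1 + 2 \left(-5\right)\right)\right) \left(-18\right)\right) = - 285 \left(13 - 8 \left(- 5 \left(1 - 10\right)\right) \left(-18\right)\right) = - 285 \left(13 - 8 \left(\left(-5\right) \left(-9\right)\right) \left(-18\right)\right) = - 285 \left(13 - 360 \left(-18\right)\right) = - 285 \left(13 + 6480\right) = \left(-285\right) 6493 = -1850505$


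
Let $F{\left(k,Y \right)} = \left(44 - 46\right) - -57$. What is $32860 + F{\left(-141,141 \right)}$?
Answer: $32915$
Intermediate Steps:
$F{\left(k,Y \right)} = 55$ ($F{\left(k,Y \right)} = \left(44 - 46\right) + 57 = -2 + 57 = 55$)
$32860 + F{\left(-141,141 \right)} = 32860 + 55 = 32915$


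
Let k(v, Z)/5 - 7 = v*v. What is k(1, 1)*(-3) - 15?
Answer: -135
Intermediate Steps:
k(v, Z) = 35 + 5*v² (k(v, Z) = 35 + 5*(v*v) = 35 + 5*v²)
k(1, 1)*(-3) - 15 = (35 + 5*1²)*(-3) - 15 = (35 + 5*1)*(-3) - 15 = (35 + 5)*(-3) - 15 = 40*(-3) - 15 = -120 - 15 = -135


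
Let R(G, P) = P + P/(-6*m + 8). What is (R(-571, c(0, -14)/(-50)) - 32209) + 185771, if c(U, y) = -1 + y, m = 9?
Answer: 14127731/92 ≈ 1.5356e+5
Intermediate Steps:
R(G, P) = 45*P/46 (R(G, P) = P + P/(-6*9 + 8) = P + P/(-54 + 8) = P + P/(-46) = P + P*(-1/46) = P - P/46 = 45*P/46)
(R(-571, c(0, -14)/(-50)) - 32209) + 185771 = (45*((-1 - 14)/(-50))/46 - 32209) + 185771 = (45*(-15*(-1/50))/46 - 32209) + 185771 = ((45/46)*(3/10) - 32209) + 185771 = (27/92 - 32209) + 185771 = -2963201/92 + 185771 = 14127731/92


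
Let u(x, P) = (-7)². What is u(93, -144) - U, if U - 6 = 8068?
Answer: -8025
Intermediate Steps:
u(x, P) = 49
U = 8074 (U = 6 + 8068 = 8074)
u(93, -144) - U = 49 - 1*8074 = 49 - 8074 = -8025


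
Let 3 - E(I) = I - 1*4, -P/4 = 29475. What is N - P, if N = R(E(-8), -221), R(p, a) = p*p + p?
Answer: 118140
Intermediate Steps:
P = -117900 (P = -4*29475 = -117900)
E(I) = 7 - I (E(I) = 3 - (I - 1*4) = 3 - (I - 4) = 3 - (-4 + I) = 3 + (4 - I) = 7 - I)
R(p, a) = p + p² (R(p, a) = p² + p = p + p²)
N = 240 (N = (7 - 1*(-8))*(1 + (7 - 1*(-8))) = (7 + 8)*(1 + (7 + 8)) = 15*(1 + 15) = 15*16 = 240)
N - P = 240 - 1*(-117900) = 240 + 117900 = 118140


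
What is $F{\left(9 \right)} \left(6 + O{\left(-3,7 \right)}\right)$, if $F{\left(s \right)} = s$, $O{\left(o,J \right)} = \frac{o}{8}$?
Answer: $\frac{405}{8} \approx 50.625$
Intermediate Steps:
$O{\left(o,J \right)} = \frac{o}{8}$ ($O{\left(o,J \right)} = o \frac{1}{8} = \frac{o}{8}$)
$F{\left(9 \right)} \left(6 + O{\left(-3,7 \right)}\right) = 9 \left(6 + \frac{1}{8} \left(-3\right)\right) = 9 \left(6 - \frac{3}{8}\right) = 9 \cdot \frac{45}{8} = \frac{405}{8}$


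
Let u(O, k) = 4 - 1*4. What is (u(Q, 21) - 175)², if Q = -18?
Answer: 30625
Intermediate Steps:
u(O, k) = 0 (u(O, k) = 4 - 4 = 0)
(u(Q, 21) - 175)² = (0 - 175)² = (-175)² = 30625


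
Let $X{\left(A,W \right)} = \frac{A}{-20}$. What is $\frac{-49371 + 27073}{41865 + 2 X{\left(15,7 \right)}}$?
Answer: $- \frac{44596}{83727} \approx -0.53264$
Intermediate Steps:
$X{\left(A,W \right)} = - \frac{A}{20}$ ($X{\left(A,W \right)} = A \left(- \frac{1}{20}\right) = - \frac{A}{20}$)
$\frac{-49371 + 27073}{41865 + 2 X{\left(15,7 \right)}} = \frac{-49371 + 27073}{41865 + 2 \left(\left(- \frac{1}{20}\right) 15\right)} = - \frac{22298}{41865 + 2 \left(- \frac{3}{4}\right)} = - \frac{22298}{41865 - \frac{3}{2}} = - \frac{22298}{\frac{83727}{2}} = \left(-22298\right) \frac{2}{83727} = - \frac{44596}{83727}$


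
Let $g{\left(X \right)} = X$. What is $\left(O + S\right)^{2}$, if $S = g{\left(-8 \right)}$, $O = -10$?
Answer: $324$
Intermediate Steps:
$S = -8$
$\left(O + S\right)^{2} = \left(-10 - 8\right)^{2} = \left(-18\right)^{2} = 324$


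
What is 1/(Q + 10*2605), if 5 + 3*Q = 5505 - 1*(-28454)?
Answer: 1/37368 ≈ 2.6761e-5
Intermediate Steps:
Q = 11318 (Q = -5/3 + (5505 - 1*(-28454))/3 = -5/3 + (5505 + 28454)/3 = -5/3 + (⅓)*33959 = -5/3 + 33959/3 = 11318)
1/(Q + 10*2605) = 1/(11318 + 10*2605) = 1/(11318 + 26050) = 1/37368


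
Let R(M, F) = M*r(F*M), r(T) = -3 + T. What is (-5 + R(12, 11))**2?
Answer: 2380849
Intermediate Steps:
R(M, F) = M*(-3 + F*M)
(-5 + R(12, 11))**2 = (-5 + 12*(-3 + 11*12))**2 = (-5 + 12*(-3 + 132))**2 = (-5 + 12*129)**2 = (-5 + 1548)**2 = 1543**2 = 2380849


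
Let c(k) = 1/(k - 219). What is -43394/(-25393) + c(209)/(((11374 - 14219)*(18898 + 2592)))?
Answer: 26530679382393/15525038966500 ≈ 1.7089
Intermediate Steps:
c(k) = 1/(-219 + k)
-43394/(-25393) + c(209)/(((11374 - 14219)*(18898 + 2592))) = -43394/(-25393) + 1/((-219 + 209)*(((11374 - 14219)*(18898 + 2592)))) = -43394*(-1/25393) + 1/((-10)*((-2845*21490))) = 43394/25393 - 1/10/(-61139050) = 43394/25393 - 1/10*(-1/61139050) = 43394/25393 + 1/611390500 = 26530679382393/15525038966500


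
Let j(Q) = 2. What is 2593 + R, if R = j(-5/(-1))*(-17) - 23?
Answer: 2536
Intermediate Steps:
R = -57 (R = 2*(-17) - 23 = -34 - 23 = -57)
2593 + R = 2593 - 57 = 2536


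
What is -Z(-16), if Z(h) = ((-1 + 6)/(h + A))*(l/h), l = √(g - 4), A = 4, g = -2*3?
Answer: -5*I*√10/192 ≈ -0.082351*I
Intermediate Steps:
g = -6
l = I*√10 (l = √(-6 - 4) = √(-10) = I*√10 ≈ 3.1623*I)
Z(h) = 5*I*√10/(h*(4 + h)) (Z(h) = ((-1 + 6)/(h + 4))*((I*√10)/h) = (5/(4 + h))*(I*√10/h) = 5*I*√10/(h*(4 + h)))
-Z(-16) = -5*I*√10/((-16)*(4 - 16)) = -5*I*√10*(-1)/(16*(-12)) = -5*I*√10*(-1)*(-1)/(16*12) = -5*I*√10/192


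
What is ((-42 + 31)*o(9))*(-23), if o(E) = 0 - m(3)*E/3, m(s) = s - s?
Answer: 0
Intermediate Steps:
m(s) = 0
o(E) = 0 (o(E) = 0 - 0*E/3 = 0 - 1*0 = 0 + 0 = 0)
((-42 + 31)*o(9))*(-23) = ((-42 + 31)*0)*(-23) = -11*0*(-23) = 0*(-23) = 0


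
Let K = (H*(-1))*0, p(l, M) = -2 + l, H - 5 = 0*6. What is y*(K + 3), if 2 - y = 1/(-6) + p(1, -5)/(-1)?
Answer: 7/2 ≈ 3.5000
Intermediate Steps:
H = 5 (H = 5 + 0*6 = 5 + 0 = 5)
y = 7/6 (y = 2 - (1/(-6) + (-2 + 1)/(-1)) = 2 - (1*(-1/6) - 1*(-1)) = 2 - (-1/6 + 1) = 2 - 1*5/6 = 2 - 5/6 = 7/6 ≈ 1.1667)
K = 0 (K = (5*(-1))*0 = -5*0 = 0)
y*(K + 3) = 7*(0 + 3)/6 = (7/6)*3 = 7/2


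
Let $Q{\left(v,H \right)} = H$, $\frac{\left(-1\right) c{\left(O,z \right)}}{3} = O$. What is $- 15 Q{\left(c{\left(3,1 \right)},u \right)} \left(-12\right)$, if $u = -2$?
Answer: $-360$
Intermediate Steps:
$c{\left(O,z \right)} = - 3 O$
$- 15 Q{\left(c{\left(3,1 \right)},u \right)} \left(-12\right) = \left(-15\right) \left(-2\right) \left(-12\right) = 30 \left(-12\right) = -360$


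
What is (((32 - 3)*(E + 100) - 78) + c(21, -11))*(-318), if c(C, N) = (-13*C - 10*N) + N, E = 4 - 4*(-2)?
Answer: -952728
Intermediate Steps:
E = 12 (E = 4 + 8 = 12)
c(C, N) = -13*C - 9*N
(((32 - 3)*(E + 100) - 78) + c(21, -11))*(-318) = (((32 - 3)*(12 + 100) - 78) + (-13*21 - 9*(-11)))*(-318) = ((29*112 - 78) + (-273 + 99))*(-318) = ((3248 - 78) - 174)*(-318) = (3170 - 174)*(-318) = 2996*(-318) = -952728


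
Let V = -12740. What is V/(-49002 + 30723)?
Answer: 12740/18279 ≈ 0.69697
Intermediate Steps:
V/(-49002 + 30723) = -12740/(-49002 + 30723) = -12740/(-18279) = -12740*(-1/18279) = 12740/18279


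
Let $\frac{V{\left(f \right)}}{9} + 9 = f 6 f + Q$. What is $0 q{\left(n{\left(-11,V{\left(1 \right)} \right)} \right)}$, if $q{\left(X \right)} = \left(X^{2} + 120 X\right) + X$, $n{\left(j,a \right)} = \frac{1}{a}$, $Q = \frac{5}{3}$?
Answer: $0$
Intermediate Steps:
$Q = \frac{5}{3}$ ($Q = 5 \cdot \frac{1}{3} = \frac{5}{3} \approx 1.6667$)
$V{\left(f \right)} = -66 + 54 f^{2}$ ($V{\left(f \right)} = -81 + 9 \left(f 6 f + \frac{5}{3}\right) = -81 + 9 \left(6 f f + \frac{5}{3}\right) = -81 + 9 \left(6 f^{2} + \frac{5}{3}\right) = -81 + 9 \left(\frac{5}{3} + 6 f^{2}\right) = -81 + \left(15 + 54 f^{2}\right) = -66 + 54 f^{2}$)
$q{\left(X \right)} = X^{2} + 121 X$
$0 q{\left(n{\left(-11,V{\left(1 \right)} \right)} \right)} = 0 \frac{121 + \frac{1}{-66 + 54 \cdot 1^{2}}}{-66 + 54 \cdot 1^{2}} = 0 \frac{121 + \frac{1}{-66 + 54 \cdot 1}}{-66 + 54 \cdot 1} = 0 \frac{121 + \frac{1}{-66 + 54}}{-66 + 54} = 0 \frac{121 + \frac{1}{-12}}{-12} = 0 \left(- \frac{121 - \frac{1}{12}}{12}\right) = 0 \left(\left(- \frac{1}{12}\right) \frac{1451}{12}\right) = 0 \left(- \frac{1451}{144}\right) = 0$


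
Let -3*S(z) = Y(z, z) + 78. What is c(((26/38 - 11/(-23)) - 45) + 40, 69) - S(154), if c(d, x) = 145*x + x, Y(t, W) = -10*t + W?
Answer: 9638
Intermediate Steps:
Y(t, W) = W - 10*t
S(z) = -26 + 3*z (S(z) = -((z - 10*z) + 78)/3 = -(-9*z + 78)/3 = -(78 - 9*z)/3 = -26 + 3*z)
c(d, x) = 146*x
c(((26/38 - 11/(-23)) - 45) + 40, 69) - S(154) = 146*69 - (-26 + 3*154) = 10074 - (-26 + 462) = 10074 - 1*436 = 10074 - 436 = 9638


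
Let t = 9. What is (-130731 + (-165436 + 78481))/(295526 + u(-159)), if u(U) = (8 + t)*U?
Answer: -217686/292823 ≈ -0.74340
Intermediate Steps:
u(U) = 17*U (u(U) = (8 + 9)*U = 17*U)
(-130731 + (-165436 + 78481))/(295526 + u(-159)) = (-130731 + (-165436 + 78481))/(295526 + 17*(-159)) = (-130731 - 86955)/(295526 - 2703) = -217686/292823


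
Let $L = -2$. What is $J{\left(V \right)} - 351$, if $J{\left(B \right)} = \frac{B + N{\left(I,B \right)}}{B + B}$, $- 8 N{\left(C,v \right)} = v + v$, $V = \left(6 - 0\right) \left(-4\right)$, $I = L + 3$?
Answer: $- \frac{2805}{8} \approx -350.63$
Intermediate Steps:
$I = 1$ ($I = -2 + 3 = 1$)
$V = -24$ ($V = \left(6 + 0\right) \left(-4\right) = 6 \left(-4\right) = -24$)
$N{\left(C,v \right)} = - \frac{v}{4}$ ($N{\left(C,v \right)} = - \frac{v + v}{8} = - \frac{2 v}{8} = - \frac{v}{4}$)
$J{\left(B \right)} = \frac{3}{8}$ ($J{\left(B \right)} = \frac{B - \frac{B}{4}}{B + B} = \frac{\frac{3}{4} B}{2 B} = \frac{3 B}{4} \frac{1}{2 B} = \frac{3}{8}$)
$J{\left(V \right)} - 351 = \frac{3}{8} - 351 = - \frac{2805}{8}$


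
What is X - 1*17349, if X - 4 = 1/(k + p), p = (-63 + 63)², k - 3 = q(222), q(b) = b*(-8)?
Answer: -30752686/1773 ≈ -17345.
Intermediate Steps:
q(b) = -8*b
k = -1773 (k = 3 - 8*222 = 3 - 1776 = -1773)
p = 0 (p = 0² = 0)
X = 7091/1773 (X = 4 + 1/(-1773 + 0) = 4 + 1/(-1773) = 4 - 1/1773 = 7091/1773 ≈ 3.9994)
X - 1*17349 = 7091/1773 - 1*17349 = 7091/1773 - 17349 = -30752686/1773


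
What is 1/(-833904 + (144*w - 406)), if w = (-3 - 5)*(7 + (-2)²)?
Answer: -1/846982 ≈ -1.1807e-6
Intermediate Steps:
w = -88 (w = -8*(7 + 4) = -8*11 = -88)
1/(-833904 + (144*w - 406)) = 1/(-833904 + (144*(-88) - 406)) = 1/(-833904 + (-12672 - 406)) = 1/(-833904 - 13078) = 1/(-846982) = -1/846982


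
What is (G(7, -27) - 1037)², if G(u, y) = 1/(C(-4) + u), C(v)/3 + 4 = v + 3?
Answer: 68840209/64 ≈ 1.0756e+6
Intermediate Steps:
C(v) = -3 + 3*v (C(v) = -12 + 3*(v + 3) = -12 + 3*(3 + v) = -12 + (9 + 3*v) = -3 + 3*v)
G(u, y) = 1/(-15 + u) (G(u, y) = 1/((-3 + 3*(-4)) + u) = 1/((-3 - 12) + u) = 1/(-15 + u))
(G(7, -27) - 1037)² = (1/(-15 + 7) - 1037)² = (1/(-8) - 1037)² = (-⅛ - 1037)² = (-8297/8)² = 68840209/64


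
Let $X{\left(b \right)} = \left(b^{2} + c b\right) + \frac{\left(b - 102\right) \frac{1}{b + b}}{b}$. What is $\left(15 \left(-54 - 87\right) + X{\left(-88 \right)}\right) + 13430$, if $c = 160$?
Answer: $\frac{38557281}{7744} \approx 4979.0$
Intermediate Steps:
$X{\left(b \right)} = b^{2} + 160 b + \frac{-102 + b}{2 b^{2}}$ ($X{\left(b \right)} = \left(b^{2} + 160 b\right) + \frac{\left(b - 102\right) \frac{1}{b + b}}{b} = \left(b^{2} + 160 b\right) + \frac{\left(-102 + b\right) \frac{1}{2 b}}{b} = \left(b^{2} + 160 b\right) + \frac{\frac{1}{2} \frac{1}{b} \left(-102 + b\right)}{b} = \left(b^{2} + 160 b\right) + \frac{-102 + b}{2 b^{2}} = b^{2} + 160 b + \frac{-102 + b}{2 b^{2}}$)
$\left(15 \left(-54 - 87\right) + X{\left(-88 \right)}\right) + 13430 = \left(15 \left(-54 - 87\right) + \frac{-102 - 88 + 2 \left(-88\right)^{3} \left(160 - 88\right)}{2 \cdot 7744}\right) + 13430 = \left(15 \left(-141\right) + \frac{1}{2} \cdot \frac{1}{7744} \left(-102 - 88 + 2 \left(-681472\right) 72\right)\right) + 13430 = \left(-2115 + \frac{1}{2} \cdot \frac{1}{7744} \left(-102 - 88 - 98131968\right)\right) + 13430 = \left(-2115 + \frac{1}{2} \cdot \frac{1}{7744} \left(-98132158\right)\right) + 13430 = \left(-2115 - \frac{49066079}{7744}\right) + 13430 = - \frac{65444639}{7744} + 13430 = \frac{38557281}{7744}$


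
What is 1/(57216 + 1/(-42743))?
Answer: 42743/2445583487 ≈ 1.7478e-5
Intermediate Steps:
1/(57216 + 1/(-42743)) = 1/(57216 - 1/42743) = 1/(2445583487/42743) = 42743/2445583487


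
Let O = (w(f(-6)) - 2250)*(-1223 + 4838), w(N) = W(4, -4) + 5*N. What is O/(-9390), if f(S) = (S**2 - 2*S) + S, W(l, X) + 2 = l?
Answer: 245579/313 ≈ 784.60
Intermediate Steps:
W(l, X) = -2 + l
f(S) = S**2 - S
w(N) = 2 + 5*N (w(N) = (-2 + 4) + 5*N = 2 + 5*N)
O = -7367370 (O = ((2 + 5*(-6*(-1 - 6))) - 2250)*(-1223 + 4838) = ((2 + 5*(-6*(-7))) - 2250)*3615 = ((2 + 5*42) - 2250)*3615 = ((2 + 210) - 2250)*3615 = (212 - 2250)*3615 = -2038*3615 = -7367370)
O/(-9390) = -7367370/(-9390) = -7367370*(-1/9390) = 245579/313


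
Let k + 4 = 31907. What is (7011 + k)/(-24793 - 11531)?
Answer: -19457/18162 ≈ -1.0713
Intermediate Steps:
k = 31903 (k = -4 + 31907 = 31903)
(7011 + k)/(-24793 - 11531) = (7011 + 31903)/(-24793 - 11531) = 38914/(-36324) = 38914*(-1/36324) = -19457/18162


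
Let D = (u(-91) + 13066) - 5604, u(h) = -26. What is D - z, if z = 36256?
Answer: -28820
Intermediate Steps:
D = 7436 (D = (-26 + 13066) - 5604 = 13040 - 5604 = 7436)
D - z = 7436 - 1*36256 = 7436 - 36256 = -28820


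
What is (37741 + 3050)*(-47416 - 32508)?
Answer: -3260179884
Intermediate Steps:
(37741 + 3050)*(-47416 - 32508) = 40791*(-79924) = -3260179884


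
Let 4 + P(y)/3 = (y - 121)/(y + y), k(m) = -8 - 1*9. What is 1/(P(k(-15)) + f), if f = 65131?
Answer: 17/1107230 ≈ 1.5354e-5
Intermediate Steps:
k(m) = -17 (k(m) = -8 - 9 = -17)
P(y) = -12 + 3*(-121 + y)/(2*y) (P(y) = -12 + 3*((y - 121)/(y + y)) = -12 + 3*((-121 + y)/((2*y))) = -12 + 3*((-121 + y)*(1/(2*y))) = -12 + 3*((-121 + y)/(2*y)) = -12 + 3*(-121 + y)/(2*y))
1/(P(k(-15)) + f) = 1/((3/2)*(-121 - 7*(-17))/(-17) + 65131) = 1/((3/2)*(-1/17)*(-121 + 119) + 65131) = 1/((3/2)*(-1/17)*(-2) + 65131) = 1/(3/17 + 65131) = 1/(1107230/17) = 17/1107230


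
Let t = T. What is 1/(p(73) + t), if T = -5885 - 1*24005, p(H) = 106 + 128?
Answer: -1/29656 ≈ -3.3720e-5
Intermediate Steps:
p(H) = 234
T = -29890 (T = -5885 - 24005 = -29890)
t = -29890
1/(p(73) + t) = 1/(234 - 29890) = 1/(-29656) = -1/29656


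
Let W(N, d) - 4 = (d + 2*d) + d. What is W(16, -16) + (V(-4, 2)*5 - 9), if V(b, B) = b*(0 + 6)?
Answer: -189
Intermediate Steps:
V(b, B) = 6*b (V(b, B) = b*6 = 6*b)
W(N, d) = 4 + 4*d (W(N, d) = 4 + ((d + 2*d) + d) = 4 + (3*d + d) = 4 + 4*d)
W(16, -16) + (V(-4, 2)*5 - 9) = (4 + 4*(-16)) + ((6*(-4))*5 - 9) = (4 - 64) + (-24*5 - 9) = -60 + (-120 - 9) = -60 - 129 = -189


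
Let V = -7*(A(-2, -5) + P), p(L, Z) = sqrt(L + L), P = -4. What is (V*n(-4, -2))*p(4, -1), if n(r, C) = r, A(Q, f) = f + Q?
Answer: -616*sqrt(2) ≈ -871.16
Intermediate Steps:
A(Q, f) = Q + f
p(L, Z) = sqrt(2)*sqrt(L) (p(L, Z) = sqrt(2*L) = sqrt(2)*sqrt(L))
V = 77 (V = -7*((-2 - 5) - 4) = -7*(-7 - 4) = -7*(-11) = 77)
(V*n(-4, -2))*p(4, -1) = (77*(-4))*(sqrt(2)*sqrt(4)) = -308*sqrt(2)*2 = -616*sqrt(2)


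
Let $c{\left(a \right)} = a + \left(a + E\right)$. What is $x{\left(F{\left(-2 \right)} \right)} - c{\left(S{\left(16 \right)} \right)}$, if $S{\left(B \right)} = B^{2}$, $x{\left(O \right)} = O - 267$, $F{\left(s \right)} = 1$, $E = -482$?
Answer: $-296$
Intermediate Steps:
$x{\left(O \right)} = -267 + O$ ($x{\left(O \right)} = O - 267 = -267 + O$)
$c{\left(a \right)} = -482 + 2 a$ ($c{\left(a \right)} = a + \left(a - 482\right) = a + \left(-482 + a\right) = -482 + 2 a$)
$x{\left(F{\left(-2 \right)} \right)} - c{\left(S{\left(16 \right)} \right)} = \left(-267 + 1\right) - \left(-482 + 2 \cdot 16^{2}\right) = -266 - \left(-482 + 2 \cdot 256\right) = -266 - \left(-482 + 512\right) = -266 - 30 = -296$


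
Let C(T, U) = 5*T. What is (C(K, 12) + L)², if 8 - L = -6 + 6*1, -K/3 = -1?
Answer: 529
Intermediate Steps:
K = 3 (K = -3*(-1) = 3)
L = 8 (L = 8 - (-6 + 6*1) = 8 - (-6 + 6) = 8 - 1*0 = 8 + 0 = 8)
(C(K, 12) + L)² = (5*3 + 8)² = (15 + 8)² = 23² = 529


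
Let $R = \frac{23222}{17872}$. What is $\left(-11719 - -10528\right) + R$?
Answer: $- \frac{10631165}{8936} \approx -1189.7$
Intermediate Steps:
$R = \frac{11611}{8936}$ ($R = 23222 \cdot \frac{1}{17872} = \frac{11611}{8936} \approx 1.2994$)
$\left(-11719 - -10528\right) + R = \left(-11719 - -10528\right) + \frac{11611}{8936} = \left(-11719 + 10528\right) + \frac{11611}{8936} = -1191 + \frac{11611}{8936} = - \frac{10631165}{8936}$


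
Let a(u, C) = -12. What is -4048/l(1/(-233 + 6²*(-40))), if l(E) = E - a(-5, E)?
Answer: -615664/1825 ≈ -337.35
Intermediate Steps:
l(E) = 12 + E (l(E) = E - 1*(-12) = E + 12 = 12 + E)
-4048/l(1/(-233 + 6²*(-40))) = -4048/(12 + 1/(-233 + 6²*(-40))) = -4048/(12 + 1/(-233 + 36*(-40))) = -4048/(12 + 1/(-233 - 1440)) = -4048/(12 + 1/(-1673)) = -4048/(12 - 1/1673) = -4048/20075/1673 = -4048*1673/20075 = -615664/1825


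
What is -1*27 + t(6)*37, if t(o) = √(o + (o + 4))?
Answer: 121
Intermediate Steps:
t(o) = √(4 + 2*o) (t(o) = √(o + (4 + o)) = √(4 + 2*o))
-1*27 + t(6)*37 = -1*27 + √(4 + 2*6)*37 = -27 + √(4 + 12)*37 = -27 + √16*37 = -27 + 4*37 = -27 + 148 = 121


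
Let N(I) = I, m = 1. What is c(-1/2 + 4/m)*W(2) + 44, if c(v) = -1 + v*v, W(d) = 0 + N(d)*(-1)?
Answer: 43/2 ≈ 21.500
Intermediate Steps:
W(d) = -d (W(d) = 0 + d*(-1) = 0 - d = -d)
c(v) = -1 + v²
c(-1/2 + 4/m)*W(2) + 44 = (-1 + (-1/2 + 4/1)²)*(-1*2) + 44 = (-1 + (-1*½ + 4*1)²)*(-2) + 44 = (-1 + (-½ + 4)²)*(-2) + 44 = (-1 + (7/2)²)*(-2) + 44 = (-1 + 49/4)*(-2) + 44 = (45/4)*(-2) + 44 = -45/2 + 44 = 43/2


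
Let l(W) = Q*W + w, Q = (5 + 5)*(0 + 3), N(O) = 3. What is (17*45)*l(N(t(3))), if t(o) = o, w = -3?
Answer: 66555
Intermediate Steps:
Q = 30 (Q = 10*3 = 30)
l(W) = -3 + 30*W (l(W) = 30*W - 3 = -3 + 30*W)
(17*45)*l(N(t(3))) = (17*45)*(-3 + 30*3) = 765*(-3 + 90) = 765*87 = 66555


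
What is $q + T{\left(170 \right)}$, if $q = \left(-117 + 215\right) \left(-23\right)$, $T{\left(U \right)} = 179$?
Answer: $-2075$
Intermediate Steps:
$q = -2254$ ($q = 98 \left(-23\right) = -2254$)
$q + T{\left(170 \right)} = -2254 + 179 = -2075$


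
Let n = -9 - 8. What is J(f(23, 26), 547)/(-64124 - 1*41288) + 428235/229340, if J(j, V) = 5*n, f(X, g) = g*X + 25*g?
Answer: 1129015043/604379702 ≈ 1.8681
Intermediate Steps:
f(X, g) = 25*g + X*g (f(X, g) = X*g + 25*g = 25*g + X*g)
n = -17
J(j, V) = -85 (J(j, V) = 5*(-17) = -85)
J(f(23, 26), 547)/(-64124 - 1*41288) + 428235/229340 = -85/(-64124 - 1*41288) + 428235/229340 = -85/(-64124 - 41288) + 428235*(1/229340) = -85/(-105412) + 85647/45868 = -85*(-1/105412) + 85647/45868 = 85/105412 + 85647/45868 = 1129015043/604379702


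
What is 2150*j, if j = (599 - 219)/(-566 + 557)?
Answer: -817000/9 ≈ -90778.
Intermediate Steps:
j = -380/9 (j = 380/(-9) = 380*(-⅑) = -380/9 ≈ -42.222)
2150*j = 2150*(-380/9) = -817000/9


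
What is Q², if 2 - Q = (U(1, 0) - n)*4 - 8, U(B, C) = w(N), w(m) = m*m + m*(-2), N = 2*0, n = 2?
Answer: 324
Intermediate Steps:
N = 0
w(m) = m² - 2*m
U(B, C) = 0 (U(B, C) = 0*(-2 + 0) = 0*(-2) = 0)
Q = 18 (Q = 2 - ((0 - 1*2)*4 - 8) = 2 - ((0 - 2)*4 - 8) = 2 - (-2*4 - 8) = 2 - (-8 - 8) = 2 - 1*(-16) = 2 + 16 = 18)
Q² = 18² = 324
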